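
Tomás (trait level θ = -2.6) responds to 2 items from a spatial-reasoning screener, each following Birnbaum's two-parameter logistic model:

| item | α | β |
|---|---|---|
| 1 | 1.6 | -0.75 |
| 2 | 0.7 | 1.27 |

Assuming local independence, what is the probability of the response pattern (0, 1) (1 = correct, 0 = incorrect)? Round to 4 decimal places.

0.0594

P(θ) = 1 / (1 + exp(−α(θ − β)))
P_1 = 1/(1+e^{2.9600}) = 0.0493
P_2 = 1/(1+e^{2.7090}) = 0.0624
L = (1−P_1) × P_2 = 0.9507 × 0.0624 = 0.05937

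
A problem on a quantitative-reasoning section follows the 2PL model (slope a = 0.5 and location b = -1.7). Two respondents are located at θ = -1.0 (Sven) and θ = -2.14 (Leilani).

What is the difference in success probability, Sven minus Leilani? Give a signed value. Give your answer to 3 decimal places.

P(θ) = 1 / (1 + exp(−a(θ − b)))
P(Sven) = 0.5866  [exponent 0.3500]
P(Leilani) = 0.4452  [exponent -0.2200]
Difference = 0.5866 − 0.4452 = 0.1414

0.141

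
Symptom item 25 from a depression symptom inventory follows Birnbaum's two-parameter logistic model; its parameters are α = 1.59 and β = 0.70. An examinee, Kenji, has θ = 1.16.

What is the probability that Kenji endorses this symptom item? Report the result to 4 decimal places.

0.6751

P(θ) = 1 / (1 + exp(−α(θ − β)))
Exponent: 1.59 × (1.16 − 0.70) = 0.7314
1/(1 + e^{-0.7314}) = 0.6751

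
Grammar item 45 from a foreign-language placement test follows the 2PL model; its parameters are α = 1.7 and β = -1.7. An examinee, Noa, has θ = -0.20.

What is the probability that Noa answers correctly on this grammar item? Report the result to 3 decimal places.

P(θ) = 1 / (1 + exp(−α(θ − β)))
Exponent: 1.7 × (-0.20 − (-1.7)) = 2.5500
1/(1 + e^{-2.5500}) = 0.9276

0.928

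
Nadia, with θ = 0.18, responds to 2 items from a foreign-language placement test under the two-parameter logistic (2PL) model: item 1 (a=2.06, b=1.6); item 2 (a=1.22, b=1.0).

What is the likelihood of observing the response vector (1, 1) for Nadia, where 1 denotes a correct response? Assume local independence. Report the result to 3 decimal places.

P(θ) = 1 / (1 + exp(−a(θ − b)))
P_1 = 1/(1+e^{2.9252}) = 0.0509
P_2 = 1/(1+e^{1.0004}) = 0.2689
L = P_1 × P_2 = 0.0509 × 0.2689 = 0.01369

0.014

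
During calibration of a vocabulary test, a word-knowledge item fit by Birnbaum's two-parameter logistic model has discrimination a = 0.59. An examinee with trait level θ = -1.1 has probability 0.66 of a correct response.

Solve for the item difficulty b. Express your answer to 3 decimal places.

-2.224

P(θ) = 1 / (1 + exp(−a(θ − b)))
logit(0.66) = ln(0.66/0.34) = 0.6633
b = θ − logit/(a) = -1.1 − 0.6633/0.5900 = -2.2242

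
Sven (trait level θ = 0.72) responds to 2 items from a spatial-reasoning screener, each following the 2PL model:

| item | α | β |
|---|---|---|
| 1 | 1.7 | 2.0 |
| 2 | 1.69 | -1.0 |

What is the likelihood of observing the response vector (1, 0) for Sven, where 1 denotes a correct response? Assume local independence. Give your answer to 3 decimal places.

P(θ) = 1 / (1 + exp(−α(θ − β)))
P_1 = 1/(1+e^{2.1760}) = 0.1019
P_2 = 1/(1+e^{-2.9068}) = 0.9482
L = P_1 × (1−P_2) = 0.1019 × 0.0518 = 0.00528

0.005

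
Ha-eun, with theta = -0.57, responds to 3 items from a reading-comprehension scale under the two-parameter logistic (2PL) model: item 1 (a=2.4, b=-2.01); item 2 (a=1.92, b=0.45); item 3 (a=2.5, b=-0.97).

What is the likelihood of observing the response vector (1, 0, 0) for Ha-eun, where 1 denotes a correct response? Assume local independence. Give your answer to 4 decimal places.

0.2285

P(theta) = 1 / (1 + exp(−a(theta − b)))
P_1 = 1/(1+e^{-3.4560}) = 0.9694
P_2 = 1/(1+e^{1.9584}) = 0.1236
P_3 = 1/(1+e^{-1.0000}) = 0.7311
L = P_1 × (1−P_2) × (1−P_3) = 0.9694 × 0.8764 × 0.2689 = 0.22848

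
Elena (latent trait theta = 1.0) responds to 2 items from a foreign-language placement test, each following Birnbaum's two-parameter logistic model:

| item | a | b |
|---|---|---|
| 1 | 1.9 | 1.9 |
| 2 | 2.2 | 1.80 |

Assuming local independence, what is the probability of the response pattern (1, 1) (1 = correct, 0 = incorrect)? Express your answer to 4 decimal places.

P(theta) = 1 / (1 + exp(−a(theta − b)))
P_1 = 1/(1+e^{1.7100}) = 0.1532
P_2 = 1/(1+e^{1.7600}) = 0.1468
L = P_1 × P_2 = 0.1532 × 0.1468 = 0.02248

0.0225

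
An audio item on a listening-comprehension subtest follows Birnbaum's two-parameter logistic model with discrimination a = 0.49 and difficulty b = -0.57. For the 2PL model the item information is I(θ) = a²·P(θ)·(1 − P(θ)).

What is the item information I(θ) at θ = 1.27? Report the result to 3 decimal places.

P = 1/(1+e^{-0.9016}) = 0.7113
P(1−P) = 0.7113 × 0.2887 = 0.2054
I = a² × P(1−P) = 0.49² × 0.2054 = 0.04931

0.049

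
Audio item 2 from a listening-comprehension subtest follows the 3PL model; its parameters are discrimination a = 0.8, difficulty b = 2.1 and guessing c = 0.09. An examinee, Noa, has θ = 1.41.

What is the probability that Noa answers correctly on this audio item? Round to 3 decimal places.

P(θ) = c + (1 − c) · 1 / (1 + exp(−a(θ − b)))
Exponent: 0.8 × (1.41 − 2.1) = -0.5520
1/(1 + e^{0.5520}) = 0.3654
P = 0.09 + 0.91 × 0.3654 = 0.4225

0.423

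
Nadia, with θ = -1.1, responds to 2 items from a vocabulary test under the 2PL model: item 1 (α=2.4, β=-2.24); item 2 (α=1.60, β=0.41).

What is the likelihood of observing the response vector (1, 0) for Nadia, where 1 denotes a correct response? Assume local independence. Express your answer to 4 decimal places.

0.8621

P(θ) = 1 / (1 + exp(−α(θ − β)))
P_1 = 1/(1+e^{-2.7360}) = 0.9391
P_2 = 1/(1+e^{2.4160}) = 0.0820
L = P_1 × (1−P_2) = 0.9391 × 0.9180 = 0.86215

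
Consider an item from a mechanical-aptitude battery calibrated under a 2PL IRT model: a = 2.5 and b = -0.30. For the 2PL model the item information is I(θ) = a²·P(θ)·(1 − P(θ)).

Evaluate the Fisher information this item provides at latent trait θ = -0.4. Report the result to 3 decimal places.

P = 1/(1+e^{0.2500}) = 0.4378
P(1−P) = 0.4378 × 0.5622 = 0.2461
I = a² × P(1−P) = 2.5² × 0.2461 = 1.53834

1.538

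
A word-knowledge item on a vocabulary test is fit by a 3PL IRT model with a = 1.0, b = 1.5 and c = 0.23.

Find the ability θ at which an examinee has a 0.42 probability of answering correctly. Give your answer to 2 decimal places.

0.38

P(θ) = c + (1 − c) · 1 / (1 + exp(−a(θ − b)))
Remove guessing floor: (0.42 − 0.23)/(1 − 0.23) = 0.2468
logit = ln(0.2468/0.7532) = -1.1160
θ = b + logit/(a) = 1.5 + (-1.1160)/1.0000 = 0.3840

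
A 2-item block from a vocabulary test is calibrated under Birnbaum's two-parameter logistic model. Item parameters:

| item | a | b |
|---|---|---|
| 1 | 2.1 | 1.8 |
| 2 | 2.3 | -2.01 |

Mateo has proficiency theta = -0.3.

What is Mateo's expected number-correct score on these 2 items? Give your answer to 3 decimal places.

P(theta) = 1 / (1 + exp(−a(theta − b)))
P_1 = 1/(1+e^{4.4100}) = 0.0120
P_2 = 1/(1+e^{-3.9330}) = 0.9808
E[score] = 0.0120 + 0.9808 = 0.9928

0.993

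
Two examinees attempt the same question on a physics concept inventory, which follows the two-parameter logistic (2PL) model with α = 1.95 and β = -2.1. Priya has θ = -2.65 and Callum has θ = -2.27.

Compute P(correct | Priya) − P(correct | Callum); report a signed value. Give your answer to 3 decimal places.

P(θ) = 1 / (1 + exp(−α(θ − β)))
P(Priya) = 0.2549  [exponent -1.0725]
P(Callum) = 0.4179  [exponent -0.3315]
Difference = 0.2549 − 0.4179 = -0.1629

-0.163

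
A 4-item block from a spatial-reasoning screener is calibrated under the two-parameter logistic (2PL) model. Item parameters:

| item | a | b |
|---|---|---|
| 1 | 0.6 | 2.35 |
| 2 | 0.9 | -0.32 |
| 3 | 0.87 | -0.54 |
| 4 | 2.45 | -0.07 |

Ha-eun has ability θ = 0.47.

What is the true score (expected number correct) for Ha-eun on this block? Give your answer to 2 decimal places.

P(θ) = 1 / (1 + exp(−a(θ − b)))
P_1 = 1/(1+e^{1.1280}) = 0.2445
P_2 = 1/(1+e^{-0.7110}) = 0.6706
P_3 = 1/(1+e^{-0.8787}) = 0.7066
P_4 = 1/(1+e^{-1.3230}) = 0.7897
E[score] = 0.2445 + 0.6706 + 0.7066 + 0.7897 = 2.4114

2.41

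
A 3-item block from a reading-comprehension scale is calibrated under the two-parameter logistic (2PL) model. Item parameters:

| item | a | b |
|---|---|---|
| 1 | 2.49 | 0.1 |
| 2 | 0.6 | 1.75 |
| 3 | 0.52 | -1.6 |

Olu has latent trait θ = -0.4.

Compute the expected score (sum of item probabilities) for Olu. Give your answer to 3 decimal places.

P(θ) = 1 / (1 + exp(−a(θ − b)))
P_1 = 1/(1+e^{1.2450}) = 0.2236
P_2 = 1/(1+e^{1.2900}) = 0.2159
P_3 = 1/(1+e^{-0.6240}) = 0.6511
E[score] = 0.2236 + 0.2159 + 0.6511 = 1.0905

1.091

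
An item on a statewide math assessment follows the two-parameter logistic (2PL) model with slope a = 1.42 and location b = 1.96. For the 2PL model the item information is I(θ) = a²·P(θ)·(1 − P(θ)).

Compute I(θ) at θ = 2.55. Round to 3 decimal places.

0.425

P = 1/(1+e^{-0.8378}) = 0.6980
P(1−P) = 0.6980 × 0.3020 = 0.2108
I = a² × P(1−P) = 1.42² × 0.2108 = 0.42505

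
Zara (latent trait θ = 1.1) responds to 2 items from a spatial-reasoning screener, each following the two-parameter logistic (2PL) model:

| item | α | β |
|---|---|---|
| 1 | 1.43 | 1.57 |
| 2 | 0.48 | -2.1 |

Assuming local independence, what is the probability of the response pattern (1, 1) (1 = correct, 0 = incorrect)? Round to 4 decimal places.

0.2782

P(θ) = 1 / (1 + exp(−α(θ − β)))
P_1 = 1/(1+e^{0.6721}) = 0.3380
P_2 = 1/(1+e^{-1.5360}) = 0.8229
L = P_1 × P_2 = 0.3380 × 0.8229 = 0.27816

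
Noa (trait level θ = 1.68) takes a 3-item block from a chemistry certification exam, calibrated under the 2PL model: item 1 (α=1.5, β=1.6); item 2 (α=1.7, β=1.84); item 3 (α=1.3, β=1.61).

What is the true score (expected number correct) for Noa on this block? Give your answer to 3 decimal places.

1.485

P(θ) = 1 / (1 + exp(−α(θ − β)))
P_1 = 1/(1+e^{-0.1200}) = 0.5300
P_2 = 1/(1+e^{0.2720}) = 0.4324
P_3 = 1/(1+e^{-0.0910}) = 0.5227
E[score] = 0.5300 + 0.4324 + 0.5227 = 1.4851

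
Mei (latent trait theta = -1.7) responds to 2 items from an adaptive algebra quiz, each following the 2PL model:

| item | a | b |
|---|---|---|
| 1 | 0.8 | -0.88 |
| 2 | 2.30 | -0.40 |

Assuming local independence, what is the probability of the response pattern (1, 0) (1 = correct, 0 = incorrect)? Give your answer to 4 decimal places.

P(theta) = 1 / (1 + exp(−a(theta − b)))
P_1 = 1/(1+e^{0.6560}) = 0.3416
P_2 = 1/(1+e^{2.9900}) = 0.0479
L = P_1 × (1−P_2) = 0.3416 × 0.9521 = 0.32528

0.3253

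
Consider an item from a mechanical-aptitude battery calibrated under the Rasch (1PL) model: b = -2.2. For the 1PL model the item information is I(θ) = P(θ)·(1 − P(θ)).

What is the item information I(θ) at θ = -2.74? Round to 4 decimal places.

0.2326

P = 1/(1+e^{0.5400}) = 0.3682
P(1−P) = 0.3682 × 0.6318 = 0.2326
I = P(1−P) = 0.23263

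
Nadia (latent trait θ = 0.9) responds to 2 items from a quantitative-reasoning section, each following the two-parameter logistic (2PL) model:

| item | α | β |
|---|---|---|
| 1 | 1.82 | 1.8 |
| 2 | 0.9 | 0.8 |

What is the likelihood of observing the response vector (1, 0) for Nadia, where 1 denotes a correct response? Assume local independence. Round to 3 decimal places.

0.078

P(θ) = 1 / (1 + exp(−α(θ − β)))
P_1 = 1/(1+e^{1.6380}) = 0.1627
P_2 = 1/(1+e^{-0.0900}) = 0.5225
L = P_1 × (1−P_2) = 0.1627 × 0.4775 = 0.07771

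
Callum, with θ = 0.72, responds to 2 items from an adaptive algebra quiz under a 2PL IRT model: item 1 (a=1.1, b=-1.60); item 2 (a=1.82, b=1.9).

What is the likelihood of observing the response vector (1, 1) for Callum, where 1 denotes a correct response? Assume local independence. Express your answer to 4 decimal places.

P(θ) = 1 / (1 + exp(−a(θ − b)))
P_1 = 1/(1+e^{-2.5520}) = 0.9277
P_2 = 1/(1+e^{2.1476}) = 0.1046
L = P_1 × P_2 = 0.9277 × 0.1046 = 0.09700

0.0970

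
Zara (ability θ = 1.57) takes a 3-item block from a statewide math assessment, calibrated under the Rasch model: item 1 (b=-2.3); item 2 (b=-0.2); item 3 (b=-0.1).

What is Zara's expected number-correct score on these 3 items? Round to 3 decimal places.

P(θ) = 1 / (1 + exp(−(θ − b)))
P_1 = 1/(1+e^{-3.8700}) = 0.9796
P_2 = 1/(1+e^{-1.7700}) = 0.8545
P_3 = 1/(1+e^{-1.6700}) = 0.8416
E[score] = 0.9796 + 0.8545 + 0.8416 = 2.6756

2.676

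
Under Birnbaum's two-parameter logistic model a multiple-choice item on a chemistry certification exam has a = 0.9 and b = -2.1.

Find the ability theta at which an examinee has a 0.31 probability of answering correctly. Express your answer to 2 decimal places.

P(theta) = 1 / (1 + exp(−a(theta − b)))
logit = ln(0.3100/0.6900) = -0.8001
theta = b + logit/(a) = -2.1 + (-0.8001)/0.9000 = -2.9890

-2.99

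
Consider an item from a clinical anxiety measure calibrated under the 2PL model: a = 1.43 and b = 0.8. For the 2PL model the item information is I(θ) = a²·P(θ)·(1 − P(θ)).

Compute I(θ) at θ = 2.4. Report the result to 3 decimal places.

0.171

P = 1/(1+e^{-2.2880}) = 0.9079
P(1−P) = 0.9079 × 0.0921 = 0.0836
I = a² × P(1−P) = 1.43² × 0.0836 = 0.17103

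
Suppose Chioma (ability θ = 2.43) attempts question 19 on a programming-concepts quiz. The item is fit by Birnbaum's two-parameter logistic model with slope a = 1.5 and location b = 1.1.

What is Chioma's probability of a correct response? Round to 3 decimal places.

P(θ) = 1 / (1 + exp(−a(θ − b)))
Exponent: 1.5 × (2.43 − 1.1) = 1.9950
1/(1 + e^{-1.9950}) = 0.8803

0.880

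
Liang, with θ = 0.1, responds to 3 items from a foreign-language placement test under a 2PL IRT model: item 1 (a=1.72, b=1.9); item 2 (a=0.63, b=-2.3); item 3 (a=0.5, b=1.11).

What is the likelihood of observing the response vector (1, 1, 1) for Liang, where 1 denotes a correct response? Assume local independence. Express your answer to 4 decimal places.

P(θ) = 1 / (1 + exp(−a(θ − b)))
P_1 = 1/(1+e^{3.0960}) = 0.0433
P_2 = 1/(1+e^{-1.5120}) = 0.8194
P_3 = 1/(1+e^{0.5050}) = 0.3764
L = P_1 × P_2 × P_3 = 0.0433 × 0.8194 × 0.3764 = 0.01334

0.0133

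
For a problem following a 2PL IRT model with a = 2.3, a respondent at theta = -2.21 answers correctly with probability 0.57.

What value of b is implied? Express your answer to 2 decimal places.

-2.33

P(theta) = 1 / (1 + exp(−a(theta − b)))
logit(0.57) = ln(0.57/0.43) = 0.2819
b = theta − logit/(a) = -2.21 − 0.2819/2.3000 = -2.3325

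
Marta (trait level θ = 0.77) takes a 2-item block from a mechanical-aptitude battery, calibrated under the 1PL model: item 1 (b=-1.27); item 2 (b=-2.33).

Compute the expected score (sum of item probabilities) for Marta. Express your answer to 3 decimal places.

P(θ) = 1 / (1 + exp(−(θ − b)))
P_1 = 1/(1+e^{-2.0400}) = 0.8849
P_2 = 1/(1+e^{-3.1000}) = 0.9569
E[score] = 0.8849 + 0.9569 = 1.8418

1.842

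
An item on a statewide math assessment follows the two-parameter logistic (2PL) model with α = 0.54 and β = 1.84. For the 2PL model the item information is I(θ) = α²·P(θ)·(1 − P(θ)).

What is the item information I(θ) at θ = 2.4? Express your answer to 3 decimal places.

P = 1/(1+e^{-0.3024}) = 0.5750
P(1−P) = 0.5750 × 0.4250 = 0.2444
I = α² × P(1−P) = 0.54² × 0.2444 = 0.07126

0.071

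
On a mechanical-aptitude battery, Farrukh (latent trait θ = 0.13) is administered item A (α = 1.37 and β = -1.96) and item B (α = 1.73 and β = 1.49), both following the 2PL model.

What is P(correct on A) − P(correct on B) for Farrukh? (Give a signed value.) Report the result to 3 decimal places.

P(θ) = 1 / (1 + exp(−α(θ − β)))
P_A = 0.9460
P_B = 0.0868
P_A − P_B = 0.8592

0.859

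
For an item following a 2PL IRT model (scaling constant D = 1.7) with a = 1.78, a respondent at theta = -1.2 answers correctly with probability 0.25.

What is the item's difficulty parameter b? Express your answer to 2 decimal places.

P(theta) = 1 / (1 + exp(−D·a(theta − b)))
logit(0.25) = ln(0.25/0.75) = -1.0986
b = theta − logit/(1.7·a) = -1.2 − (-1.0986)/3.0260 = -0.8369

-0.84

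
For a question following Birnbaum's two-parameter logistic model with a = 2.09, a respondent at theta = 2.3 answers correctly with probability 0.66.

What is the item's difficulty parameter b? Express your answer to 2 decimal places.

P(theta) = 1 / (1 + exp(−a(theta − b)))
logit(0.66) = ln(0.66/0.34) = 0.6633
b = theta − logit/(a) = 2.3 − 0.6633/2.0900 = 1.9826

1.98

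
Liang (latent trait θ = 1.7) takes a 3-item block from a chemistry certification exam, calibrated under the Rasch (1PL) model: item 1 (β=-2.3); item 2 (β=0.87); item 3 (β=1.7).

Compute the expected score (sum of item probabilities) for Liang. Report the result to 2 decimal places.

P(θ) = 1 / (1 + exp(−(θ − β)))
P_1 = 1/(1+e^{-4.0000}) = 0.9820
P_2 = 1/(1+e^{-0.8300}) = 0.6964
P_3 = 1/(1+e^{0.0000}) = 0.5000
E[score] = 0.9820 + 0.6964 + 0.5000 = 2.1784

2.18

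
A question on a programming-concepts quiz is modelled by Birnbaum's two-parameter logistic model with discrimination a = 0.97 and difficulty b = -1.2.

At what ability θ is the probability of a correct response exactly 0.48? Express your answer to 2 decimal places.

P(θ) = 1 / (1 + exp(−a(θ − b)))
logit = ln(0.4800/0.5200) = -0.0800
θ = b + logit/(a) = -1.2 + (-0.0800)/0.9700 = -1.2825

-1.28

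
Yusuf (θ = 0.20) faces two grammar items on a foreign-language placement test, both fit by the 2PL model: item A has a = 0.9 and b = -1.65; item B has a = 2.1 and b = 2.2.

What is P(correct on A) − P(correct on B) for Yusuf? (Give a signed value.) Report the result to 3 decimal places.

P(θ) = 1 / (1 + exp(−a(θ − b)))
P_A = 0.8409
P_B = 0.0148
P_A − P_B = 0.8261

0.826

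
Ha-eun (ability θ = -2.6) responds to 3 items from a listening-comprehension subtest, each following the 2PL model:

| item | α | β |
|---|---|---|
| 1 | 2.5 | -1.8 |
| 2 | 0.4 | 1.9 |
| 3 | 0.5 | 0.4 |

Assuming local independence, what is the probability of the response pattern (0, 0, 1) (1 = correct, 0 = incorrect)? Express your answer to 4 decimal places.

P(θ) = 1 / (1 + exp(−α(θ − β)))
P_1 = 1/(1+e^{2.0000}) = 0.1192
P_2 = 1/(1+e^{1.8000}) = 0.1419
P_3 = 1/(1+e^{1.5000}) = 0.1824
L = (1−P_1) × (1−P_2) × P_3 = 0.8808 × 0.8581 × 0.1824 = 0.13789

0.1379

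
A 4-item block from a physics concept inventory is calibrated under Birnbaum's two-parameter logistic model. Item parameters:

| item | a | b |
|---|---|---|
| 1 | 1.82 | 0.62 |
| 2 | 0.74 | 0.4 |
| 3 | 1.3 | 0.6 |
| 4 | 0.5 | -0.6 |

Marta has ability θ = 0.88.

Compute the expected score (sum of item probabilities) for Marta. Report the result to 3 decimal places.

2.471

P(θ) = 1 / (1 + exp(−a(θ − b)))
P_1 = 1/(1+e^{-0.4732}) = 0.6161
P_2 = 1/(1+e^{-0.3552}) = 0.5879
P_3 = 1/(1+e^{-0.3640}) = 0.5900
P_4 = 1/(1+e^{-0.7400}) = 0.6770
E[score] = 0.6161 + 0.5879 + 0.5900 + 0.6770 = 2.4710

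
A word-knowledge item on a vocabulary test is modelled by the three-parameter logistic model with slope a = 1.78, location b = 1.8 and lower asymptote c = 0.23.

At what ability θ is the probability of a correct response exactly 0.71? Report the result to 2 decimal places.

P(θ) = c + (1 − c) · 1 / (1 + exp(−a(θ − b)))
Remove guessing floor: (0.71 − 0.23)/(1 − 0.23) = 0.6234
logit = ln(0.6234/0.3766) = 0.5039
θ = b + logit/(a) = 1.8 + 0.5039/1.7800 = 2.0831

2.08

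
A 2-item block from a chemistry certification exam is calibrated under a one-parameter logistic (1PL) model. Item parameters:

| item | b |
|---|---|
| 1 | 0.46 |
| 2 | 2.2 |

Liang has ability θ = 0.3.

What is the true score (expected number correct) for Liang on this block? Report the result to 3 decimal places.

P(θ) = 1 / (1 + exp(−(θ − b)))
P_1 = 1/(1+e^{0.1600}) = 0.4601
P_2 = 1/(1+e^{1.9000}) = 0.1301
E[score] = 0.4601 + 0.1301 = 0.5902

0.590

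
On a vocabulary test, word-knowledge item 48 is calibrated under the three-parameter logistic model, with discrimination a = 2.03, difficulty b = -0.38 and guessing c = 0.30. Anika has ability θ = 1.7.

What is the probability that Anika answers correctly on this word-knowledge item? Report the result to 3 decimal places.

0.990

P(θ) = c + (1 − c) · 1 / (1 + exp(−a(θ − b)))
Exponent: 2.03 × (1.7 − (-0.38)) = 4.2224
1/(1 + e^{-4.2224}) = 0.9855
P = 0.30 + 0.70 × 0.9855 = 0.9899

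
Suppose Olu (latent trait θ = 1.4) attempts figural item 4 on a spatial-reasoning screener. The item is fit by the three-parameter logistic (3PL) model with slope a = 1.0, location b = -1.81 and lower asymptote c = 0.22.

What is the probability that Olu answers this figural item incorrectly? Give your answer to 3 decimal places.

0.030

P(θ) = c + (1 − c) · 1 / (1 + exp(−a(θ − b)))
Exponent: 1.0 × (1.4 − (-1.81)) = 3.2100
1/(1 + e^{-3.2100}) = 0.9612
P = 0.22 + 0.78 × 0.9612 = 0.9697
P(incorrect) = 1 − 0.9697 = 0.0303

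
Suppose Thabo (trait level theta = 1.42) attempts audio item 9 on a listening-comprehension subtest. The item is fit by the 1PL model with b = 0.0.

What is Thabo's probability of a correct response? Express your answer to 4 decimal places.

P(theta) = 1 / (1 + exp(−(theta − b)))
Exponent: (1.42 − 0.0) = 1.4200
1/(1 + e^{-1.4200}) = 0.8053
P = 0.8053

0.8053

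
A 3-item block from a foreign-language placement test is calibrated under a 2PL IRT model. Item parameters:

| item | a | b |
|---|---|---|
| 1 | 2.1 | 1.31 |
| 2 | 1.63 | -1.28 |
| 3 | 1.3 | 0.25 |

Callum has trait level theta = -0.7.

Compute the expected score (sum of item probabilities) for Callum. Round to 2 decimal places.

0.96

P(theta) = 1 / (1 + exp(−a(theta − b)))
P_1 = 1/(1+e^{4.2210}) = 0.0145
P_2 = 1/(1+e^{-0.9454}) = 0.7202
P_3 = 1/(1+e^{1.2350}) = 0.2253
E[score] = 0.0145 + 0.7202 + 0.2253 = 0.9600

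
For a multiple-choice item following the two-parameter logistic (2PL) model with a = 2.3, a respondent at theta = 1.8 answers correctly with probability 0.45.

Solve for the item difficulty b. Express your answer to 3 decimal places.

P(theta) = 1 / (1 + exp(−a(theta − b)))
logit(0.45) = ln(0.45/0.55) = -0.2007
b = theta − logit/(a) = 1.8 − (-0.2007)/2.3000 = 1.8872

1.887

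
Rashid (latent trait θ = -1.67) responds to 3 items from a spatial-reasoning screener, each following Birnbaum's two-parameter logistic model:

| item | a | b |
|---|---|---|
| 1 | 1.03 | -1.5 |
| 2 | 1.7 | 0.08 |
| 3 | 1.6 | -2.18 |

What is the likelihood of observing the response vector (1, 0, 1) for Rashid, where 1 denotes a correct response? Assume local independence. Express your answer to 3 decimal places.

P(θ) = 1 / (1 + exp(−a(θ − b)))
P_1 = 1/(1+e^{0.1751}) = 0.4563
P_2 = 1/(1+e^{2.9750}) = 0.0486
P_3 = 1/(1+e^{-0.8160}) = 0.6934
L = P_1 × (1−P_2) × P_3 = 0.4563 × 0.9514 × 0.6934 = 0.30105

0.301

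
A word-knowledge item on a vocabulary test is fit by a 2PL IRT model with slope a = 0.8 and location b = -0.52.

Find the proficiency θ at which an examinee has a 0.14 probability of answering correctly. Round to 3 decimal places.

P(θ) = 1 / (1 + exp(−a(θ − b)))
logit = ln(0.1400/0.8600) = -1.8153
θ = b + logit/(a) = -0.52 + (-1.8153)/0.8000 = -2.7891

-2.789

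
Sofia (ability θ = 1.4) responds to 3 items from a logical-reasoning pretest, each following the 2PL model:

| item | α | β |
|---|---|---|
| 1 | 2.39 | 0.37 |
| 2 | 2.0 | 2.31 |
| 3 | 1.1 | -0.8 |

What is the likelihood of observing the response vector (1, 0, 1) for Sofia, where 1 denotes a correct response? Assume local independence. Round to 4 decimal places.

P(θ) = 1 / (1 + exp(−α(θ − β)))
P_1 = 1/(1+e^{-2.4617}) = 0.9214
P_2 = 1/(1+e^{1.8200}) = 0.1394
P_3 = 1/(1+e^{-2.4200}) = 0.9183
L = P_1 × (1−P_2) × P_3 = 0.9214 × 0.8606 × 0.9183 = 0.72819

0.7282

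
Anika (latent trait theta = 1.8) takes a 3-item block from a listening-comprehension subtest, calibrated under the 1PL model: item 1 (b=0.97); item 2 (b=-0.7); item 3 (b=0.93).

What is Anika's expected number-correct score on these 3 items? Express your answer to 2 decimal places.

P(theta) = 1 / (1 + exp(−(theta − b)))
P_1 = 1/(1+e^{-0.8300}) = 0.6964
P_2 = 1/(1+e^{-2.5000}) = 0.9241
P_3 = 1/(1+e^{-0.8700}) = 0.7047
E[score] = 0.6964 + 0.9241 + 0.7047 = 2.3252

2.33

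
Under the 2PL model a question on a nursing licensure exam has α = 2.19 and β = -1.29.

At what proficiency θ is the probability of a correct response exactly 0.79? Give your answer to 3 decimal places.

-0.685

P(θ) = 1 / (1 + exp(−α(θ − β)))
logit = ln(0.7900/0.2100) = 1.3249
θ = β + logit/(α) = -1.29 + 1.3249/2.1900 = -0.6850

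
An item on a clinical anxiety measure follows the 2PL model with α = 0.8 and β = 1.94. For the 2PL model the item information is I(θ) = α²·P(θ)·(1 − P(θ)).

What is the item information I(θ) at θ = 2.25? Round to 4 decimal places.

P = 1/(1+e^{-0.2480}) = 0.5617
P(1−P) = 0.5617 × 0.4383 = 0.2462
I = α² × P(1−P) = 0.8² × 0.2462 = 0.15756

0.1576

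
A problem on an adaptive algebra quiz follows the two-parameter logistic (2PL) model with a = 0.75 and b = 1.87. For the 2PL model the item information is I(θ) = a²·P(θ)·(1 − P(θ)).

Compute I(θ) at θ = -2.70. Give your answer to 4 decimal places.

P = 1/(1+e^{3.4275}) = 0.0314
P(1−P) = 0.0314 × 0.9686 = 0.0305
I = a² × P(1−P) = 0.75² × 0.0305 = 0.01713

0.0171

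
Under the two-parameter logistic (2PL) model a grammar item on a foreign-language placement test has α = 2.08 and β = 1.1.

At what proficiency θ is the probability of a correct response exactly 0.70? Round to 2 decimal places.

P(θ) = 1 / (1 + exp(−α(θ − β)))
logit = ln(0.7000/0.3000) = 0.8473
θ = β + logit/(α) = 1.1 + 0.8473/2.0800 = 1.5074

1.51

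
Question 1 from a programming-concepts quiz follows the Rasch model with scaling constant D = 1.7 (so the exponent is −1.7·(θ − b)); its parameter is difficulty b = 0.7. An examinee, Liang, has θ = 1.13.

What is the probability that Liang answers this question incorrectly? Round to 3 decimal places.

P(θ) = 1 / (1 + exp(−D·(θ − b)))
Exponent: 1.7 × (1.13 − 0.7) = 0.7310
1/(1 + e^{-0.7310}) = 0.6750
P = 0.6750
P(incorrect) = 1 − 0.6750 = 0.3250

0.325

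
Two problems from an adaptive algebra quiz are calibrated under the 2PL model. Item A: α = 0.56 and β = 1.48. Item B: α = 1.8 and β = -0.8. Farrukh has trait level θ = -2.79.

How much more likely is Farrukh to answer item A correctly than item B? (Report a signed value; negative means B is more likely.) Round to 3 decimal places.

P(θ) = 1 / (1 + exp(−α(θ − β)))
P_A = 0.0838
P_B = 0.0271
P_A − P_B = 0.0568

0.057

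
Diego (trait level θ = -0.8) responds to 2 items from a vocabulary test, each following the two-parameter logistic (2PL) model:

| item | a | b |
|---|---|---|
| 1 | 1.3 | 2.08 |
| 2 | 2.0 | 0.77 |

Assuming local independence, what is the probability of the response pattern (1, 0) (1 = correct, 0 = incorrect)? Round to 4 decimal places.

P(θ) = 1 / (1 + exp(−a(θ − b)))
P_1 = 1/(1+e^{3.7440}) = 0.0231
P_2 = 1/(1+e^{3.1400}) = 0.0415
L = P_1 × (1−P_2) = 0.0231 × 0.9585 = 0.02215

0.0222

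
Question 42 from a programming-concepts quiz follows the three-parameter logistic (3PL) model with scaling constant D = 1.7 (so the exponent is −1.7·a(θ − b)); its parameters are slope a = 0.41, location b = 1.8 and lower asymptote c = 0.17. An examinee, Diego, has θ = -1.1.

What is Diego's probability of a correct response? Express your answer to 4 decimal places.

0.2671

P(θ) = c + (1 − c) · 1 / (1 + exp(−D·a(θ − b)))
Exponent: 1.7 × 0.41 × (-1.1 − 1.8) = -2.0213
1/(1 + e^{2.0213}) = 0.1170
P = 0.17 + 0.83 × 0.1170 = 0.2671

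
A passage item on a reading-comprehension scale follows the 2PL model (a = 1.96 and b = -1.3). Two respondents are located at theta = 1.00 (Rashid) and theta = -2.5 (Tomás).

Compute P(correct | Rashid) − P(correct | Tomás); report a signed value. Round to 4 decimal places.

0.9022

P(theta) = 1 / (1 + exp(−a(theta − b)))
P(Rashid) = 0.9891  [exponent 4.5080]
P(Tomás) = 0.0869  [exponent -2.3520]
Difference = 0.9891 − 0.0869 = 0.9022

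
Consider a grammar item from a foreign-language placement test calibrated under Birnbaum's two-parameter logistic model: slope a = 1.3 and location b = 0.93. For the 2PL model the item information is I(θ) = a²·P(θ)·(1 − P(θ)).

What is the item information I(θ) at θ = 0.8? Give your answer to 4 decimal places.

0.4195

P = 1/(1+e^{0.1690}) = 0.4579
P(1−P) = 0.4579 × 0.5421 = 0.2482
I = a² × P(1−P) = 1.3² × 0.2482 = 0.41950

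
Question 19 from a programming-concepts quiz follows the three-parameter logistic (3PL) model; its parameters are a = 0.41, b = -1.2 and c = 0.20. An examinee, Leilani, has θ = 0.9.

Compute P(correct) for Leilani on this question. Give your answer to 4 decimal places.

0.7623

P(θ) = c + (1 − c) · 1 / (1 + exp(−a(θ − b)))
Exponent: 0.41 × (0.9 − (-1.2)) = 0.8610
1/(1 + e^{-0.8610}) = 0.7029
P = 0.20 + 0.80 × 0.7029 = 0.7623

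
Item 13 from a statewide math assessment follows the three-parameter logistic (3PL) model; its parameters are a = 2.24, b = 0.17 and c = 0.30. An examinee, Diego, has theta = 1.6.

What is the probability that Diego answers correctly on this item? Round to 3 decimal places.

0.973

P(theta) = c + (1 − c) · 1 / (1 + exp(−a(theta − b)))
Exponent: 2.24 × (1.6 − 0.17) = 3.2032
1/(1 + e^{-3.2032}) = 0.9610
P = 0.30 + 0.70 × 0.9610 = 0.9727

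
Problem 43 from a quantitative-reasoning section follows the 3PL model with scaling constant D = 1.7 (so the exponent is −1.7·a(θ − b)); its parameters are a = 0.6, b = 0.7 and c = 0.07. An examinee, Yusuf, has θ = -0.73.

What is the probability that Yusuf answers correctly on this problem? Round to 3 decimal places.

P(θ) = c + (1 − c) · 1 / (1 + exp(−D·a(θ − b)))
Exponent: 1.7 × 0.6 × (-0.73 − 0.7) = -1.4586
1/(1 + e^{1.4586}) = 0.1887
P = 0.07 + 0.93 × 0.1887 = 0.2455

0.245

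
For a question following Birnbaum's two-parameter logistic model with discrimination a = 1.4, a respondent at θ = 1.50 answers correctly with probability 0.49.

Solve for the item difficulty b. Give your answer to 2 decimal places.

P(θ) = 1 / (1 + exp(−a(θ − b)))
logit(0.49) = ln(0.49/0.51) = -0.0400
b = θ − logit/(a) = 1.50 − (-0.0400)/1.4000 = 1.5286

1.53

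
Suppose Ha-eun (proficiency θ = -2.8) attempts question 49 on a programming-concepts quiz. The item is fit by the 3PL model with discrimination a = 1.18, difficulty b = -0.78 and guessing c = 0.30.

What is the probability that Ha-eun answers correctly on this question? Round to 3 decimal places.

P(θ) = c + (1 − c) · 1 / (1 + exp(−a(θ − b)))
Exponent: 1.18 × (-2.8 − (-0.78)) = -2.3836
1/(1 + e^{2.3836}) = 0.0844
P = 0.30 + 0.70 × 0.0844 = 0.3591

0.359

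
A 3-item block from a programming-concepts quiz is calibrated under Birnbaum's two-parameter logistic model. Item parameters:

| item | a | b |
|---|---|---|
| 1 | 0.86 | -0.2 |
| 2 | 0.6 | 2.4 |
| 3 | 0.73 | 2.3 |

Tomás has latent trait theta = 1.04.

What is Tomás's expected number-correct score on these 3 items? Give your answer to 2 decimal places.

P(theta) = 1 / (1 + exp(−a(theta − b)))
P_1 = 1/(1+e^{-1.0664}) = 0.7439
P_2 = 1/(1+e^{0.8160}) = 0.3066
P_3 = 1/(1+e^{0.9198}) = 0.2850
E[score] = 0.7439 + 0.3066 + 0.2850 = 1.3355

1.34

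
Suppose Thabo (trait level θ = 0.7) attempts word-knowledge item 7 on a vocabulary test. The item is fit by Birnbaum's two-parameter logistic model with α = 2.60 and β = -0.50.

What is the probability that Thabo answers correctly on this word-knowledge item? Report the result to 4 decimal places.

P(θ) = 1 / (1 + exp(−α(θ − β)))
Exponent: 2.60 × (0.7 − (-0.50)) = 3.1200
1/(1 + e^{-3.1200}) = 0.9577

0.9577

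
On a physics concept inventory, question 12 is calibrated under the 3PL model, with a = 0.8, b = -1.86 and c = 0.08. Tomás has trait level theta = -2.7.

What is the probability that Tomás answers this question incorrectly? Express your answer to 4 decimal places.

0.6090

P(theta) = c + (1 − c) · 1 / (1 + exp(−a(theta − b)))
Exponent: 0.8 × (-2.7 − (-1.86)) = -0.6720
1/(1 + e^{0.6720}) = 0.3380
P = 0.08 + 0.92 × 0.3380 = 0.3910
P(incorrect) = 1 − 0.3910 = 0.6090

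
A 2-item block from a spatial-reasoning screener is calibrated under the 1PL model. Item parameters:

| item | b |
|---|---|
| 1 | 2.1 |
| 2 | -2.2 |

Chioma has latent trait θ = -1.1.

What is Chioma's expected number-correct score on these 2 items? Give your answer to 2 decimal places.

0.79

P(θ) = 1 / (1 + exp(−(θ − b)))
P_1 = 1/(1+e^{3.2000}) = 0.0392
P_2 = 1/(1+e^{-1.1000}) = 0.7503
E[score] = 0.0392 + 0.7503 = 0.7894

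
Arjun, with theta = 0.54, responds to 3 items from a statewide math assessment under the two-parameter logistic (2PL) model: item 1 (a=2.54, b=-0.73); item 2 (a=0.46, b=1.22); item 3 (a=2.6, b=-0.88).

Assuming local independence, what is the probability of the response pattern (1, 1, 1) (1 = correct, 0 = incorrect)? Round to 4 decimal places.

0.3964

P(theta) = 1 / (1 + exp(−a(theta − b)))
P_1 = 1/(1+e^{-3.2258}) = 0.9618
P_2 = 1/(1+e^{0.3128}) = 0.4224
P_3 = 1/(1+e^{-3.6920}) = 0.9757
L = P_1 × P_2 × P_3 = 0.9618 × 0.4224 × 0.9757 = 0.39641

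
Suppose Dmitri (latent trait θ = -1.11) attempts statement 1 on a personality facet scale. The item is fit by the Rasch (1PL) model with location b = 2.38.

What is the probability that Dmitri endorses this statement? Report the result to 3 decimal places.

P(θ) = 1 / (1 + exp(−(θ − b)))
Exponent: (-1.11 − 2.38) = -3.4900
1/(1 + e^{3.4900}) = 0.0296
P = 0.0296

0.030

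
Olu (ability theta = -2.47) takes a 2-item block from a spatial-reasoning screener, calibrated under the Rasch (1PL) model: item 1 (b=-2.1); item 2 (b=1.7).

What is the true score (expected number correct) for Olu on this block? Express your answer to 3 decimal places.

0.424

P(theta) = 1 / (1 + exp(−(theta − b)))
P_1 = 1/(1+e^{0.3700}) = 0.4085
P_2 = 1/(1+e^{4.1700}) = 0.0152
E[score] = 0.4085 + 0.0152 = 0.4238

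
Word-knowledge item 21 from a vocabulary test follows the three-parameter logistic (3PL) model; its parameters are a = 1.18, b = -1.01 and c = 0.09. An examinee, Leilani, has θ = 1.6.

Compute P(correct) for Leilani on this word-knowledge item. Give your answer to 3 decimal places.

P(θ) = c + (1 − c) · 1 / (1 + exp(−a(θ − b)))
Exponent: 1.18 × (1.6 − (-1.01)) = 3.0798
1/(1 + e^{-3.0798}) = 0.9561
P = 0.09 + 0.91 × 0.9561 = 0.9600

0.960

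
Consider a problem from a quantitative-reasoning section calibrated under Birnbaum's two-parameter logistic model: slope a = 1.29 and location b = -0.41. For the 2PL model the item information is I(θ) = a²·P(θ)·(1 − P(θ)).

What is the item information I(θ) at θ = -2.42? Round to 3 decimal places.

0.108

P = 1/(1+e^{2.5929}) = 0.0696
P(1−P) = 0.0696 × 0.9304 = 0.0648
I = a² × P(1−P) = 1.29² × 0.0648 = 0.10776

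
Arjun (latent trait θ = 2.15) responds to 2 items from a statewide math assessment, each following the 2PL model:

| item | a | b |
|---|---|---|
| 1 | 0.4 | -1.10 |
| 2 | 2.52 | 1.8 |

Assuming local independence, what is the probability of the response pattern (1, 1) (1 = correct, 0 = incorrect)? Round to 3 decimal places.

P(θ) = 1 / (1 + exp(−a(θ − b)))
P_1 = 1/(1+e^{-1.3000}) = 0.7858
P_2 = 1/(1+e^{-0.8820}) = 0.7072
L = P_1 × P_2 = 0.7858 × 0.7072 = 0.55577

0.556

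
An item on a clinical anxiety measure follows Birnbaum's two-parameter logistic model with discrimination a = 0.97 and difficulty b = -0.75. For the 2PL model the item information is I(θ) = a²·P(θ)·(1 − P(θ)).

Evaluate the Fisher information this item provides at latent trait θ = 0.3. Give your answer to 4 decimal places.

P = 1/(1+e^{-1.0185}) = 0.7347
P(1−P) = 0.7347 × 0.2653 = 0.1949
I = a² × P(1−P) = 0.97² × 0.1949 = 0.18341

0.1834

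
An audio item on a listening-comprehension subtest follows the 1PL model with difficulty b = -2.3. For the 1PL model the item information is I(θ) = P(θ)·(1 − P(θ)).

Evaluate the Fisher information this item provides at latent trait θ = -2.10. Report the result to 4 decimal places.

0.2475

P = 1/(1+e^{-0.2000}) = 0.5498
P(1−P) = 0.5498 × 0.4502 = 0.2475
I = P(1−P) = 0.24752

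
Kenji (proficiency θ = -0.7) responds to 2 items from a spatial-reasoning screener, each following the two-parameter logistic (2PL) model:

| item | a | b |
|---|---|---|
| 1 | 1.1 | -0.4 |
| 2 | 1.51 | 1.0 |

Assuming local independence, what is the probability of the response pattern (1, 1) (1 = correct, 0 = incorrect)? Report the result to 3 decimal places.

0.030

P(θ) = 1 / (1 + exp(−a(θ − b)))
P_1 = 1/(1+e^{0.3300}) = 0.4182
P_2 = 1/(1+e^{2.5670}) = 0.0713
L = P_1 × P_2 = 0.4182 × 0.0713 = 0.02982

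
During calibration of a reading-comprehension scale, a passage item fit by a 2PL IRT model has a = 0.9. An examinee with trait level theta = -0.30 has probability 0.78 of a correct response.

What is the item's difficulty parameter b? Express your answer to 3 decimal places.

P(theta) = 1 / (1 + exp(−a(theta − b)))
logit(0.78) = ln(0.78/0.22) = 1.2657
b = theta − logit/(a) = -0.30 − 1.2657/0.9000 = -1.7063

-1.706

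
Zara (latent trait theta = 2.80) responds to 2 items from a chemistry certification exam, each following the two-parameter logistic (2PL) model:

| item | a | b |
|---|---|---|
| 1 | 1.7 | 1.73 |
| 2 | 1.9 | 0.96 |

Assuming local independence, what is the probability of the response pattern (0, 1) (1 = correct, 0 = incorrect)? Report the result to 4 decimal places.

0.1354

P(theta) = 1 / (1 + exp(−a(theta − b)))
P_1 = 1/(1+e^{-1.8190}) = 0.8604
P_2 = 1/(1+e^{-3.4960}) = 0.9706
L = (1−P_1) × P_2 = 0.1396 × 0.9706 = 0.13545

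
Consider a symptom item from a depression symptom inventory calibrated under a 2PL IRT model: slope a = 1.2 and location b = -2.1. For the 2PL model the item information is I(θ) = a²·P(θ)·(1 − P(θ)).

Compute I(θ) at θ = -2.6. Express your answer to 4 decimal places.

0.3294

P = 1/(1+e^{0.6000}) = 0.3543
P(1−P) = 0.3543 × 0.6457 = 0.2288
I = a² × P(1−P) = 1.2² × 0.2288 = 0.32945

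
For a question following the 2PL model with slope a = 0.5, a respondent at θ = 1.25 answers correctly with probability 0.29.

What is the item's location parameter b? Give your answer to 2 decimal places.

3.04

P(θ) = 1 / (1 + exp(−a(θ − b)))
logit(0.29) = ln(0.29/0.71) = -0.8954
b = θ − logit/(a) = 1.25 − (-0.8954)/0.5000 = 3.0408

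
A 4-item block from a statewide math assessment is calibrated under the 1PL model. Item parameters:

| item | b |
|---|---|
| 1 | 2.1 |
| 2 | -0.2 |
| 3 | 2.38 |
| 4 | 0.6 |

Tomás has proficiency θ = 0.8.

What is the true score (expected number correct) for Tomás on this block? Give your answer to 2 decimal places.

1.67

P(θ) = 1 / (1 + exp(−(θ − b)))
P_1 = 1/(1+e^{1.3000}) = 0.2142
P_2 = 1/(1+e^{-1.0000}) = 0.7311
P_3 = 1/(1+e^{1.5800}) = 0.1708
P_4 = 1/(1+e^{-0.2000}) = 0.5498
E[score] = 0.2142 + 0.7311 + 0.1708 + 0.5498 = 1.6659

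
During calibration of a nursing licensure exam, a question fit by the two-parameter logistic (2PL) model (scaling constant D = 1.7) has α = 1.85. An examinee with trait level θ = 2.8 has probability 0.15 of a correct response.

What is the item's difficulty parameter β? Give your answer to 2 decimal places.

3.35

P(θ) = 1 / (1 + exp(−D·α(θ − β)))
logit(0.15) = ln(0.15/0.85) = -1.7346
β = θ − logit/(1.7·α) = 2.8 − (-1.7346)/3.1450 = 3.3515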